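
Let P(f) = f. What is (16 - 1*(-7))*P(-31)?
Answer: -713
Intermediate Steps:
(16 - 1*(-7))*P(-31) = (16 - 1*(-7))*(-31) = (16 + 7)*(-31) = 23*(-31) = -713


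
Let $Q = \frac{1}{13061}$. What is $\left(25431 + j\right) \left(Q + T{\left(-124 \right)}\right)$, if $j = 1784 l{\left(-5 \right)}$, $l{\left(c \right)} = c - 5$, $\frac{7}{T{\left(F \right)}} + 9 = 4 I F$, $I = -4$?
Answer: $\frac{709014582}{25795475} \approx 27.486$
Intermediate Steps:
$T{\left(F \right)} = \frac{7}{-9 - 16 F}$ ($T{\left(F \right)} = \frac{7}{-9 + 4 \left(-4\right) F} = \frac{7}{-9 - 16 F}$)
$l{\left(c \right)} = -5 + c$ ($l{\left(c \right)} = c - 5 = -5 + c$)
$Q = \frac{1}{13061} \approx 7.6564 \cdot 10^{-5}$
$j = -17840$ ($j = 1784 \left(-5 - 5\right) = 1784 \left(-10\right) = -17840$)
$\left(25431 + j\right) \left(Q + T{\left(-124 \right)}\right) = \left(25431 - 17840\right) \left(\frac{1}{13061} + \frac{7}{-9 - -1984}\right) = 7591 \left(\frac{1}{13061} + \frac{7}{-9 + 1984}\right) = 7591 \left(\frac{1}{13061} + \frac{7}{1975}\right) = 7591 \cdot \frac{93402}{25795475} = \frac{709014582}{25795475}$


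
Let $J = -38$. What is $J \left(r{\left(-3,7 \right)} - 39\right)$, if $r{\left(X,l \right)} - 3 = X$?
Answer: $1482$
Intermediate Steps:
$r{\left(X,l \right)} = 3 + X$
$J \left(r{\left(-3,7 \right)} - 39\right) = - 38 \left(\left(3 - 3\right) - 39\right) = - 38 \left(0 - 39\right) = \left(-38\right) \left(-39\right) = 1482$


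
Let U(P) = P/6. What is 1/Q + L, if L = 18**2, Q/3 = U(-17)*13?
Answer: 71602/221 ≈ 323.99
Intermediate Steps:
U(P) = P/6 (U(P) = P*(1/6) = P/6)
Q = -221/2 (Q = 3*(((1/6)*(-17))*13) = 3*(-17/6*13) = 3*(-221/6) = -221/2 ≈ -110.50)
L = 324
1/Q + L = 1/(-221/2) + 324 = -2/221 + 324 = 71602/221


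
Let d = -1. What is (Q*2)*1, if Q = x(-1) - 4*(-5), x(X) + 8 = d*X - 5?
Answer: 16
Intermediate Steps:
x(X) = -13 - X (x(X) = -8 + (-X - 5) = -8 + (-5 - X) = -13 - X)
Q = 8 (Q = (-13 - 1*(-1)) - 4*(-5) = (-13 + 1) + 20 = -12 + 20 = 8)
(Q*2)*1 = (8*2)*1 = 16*1 = 16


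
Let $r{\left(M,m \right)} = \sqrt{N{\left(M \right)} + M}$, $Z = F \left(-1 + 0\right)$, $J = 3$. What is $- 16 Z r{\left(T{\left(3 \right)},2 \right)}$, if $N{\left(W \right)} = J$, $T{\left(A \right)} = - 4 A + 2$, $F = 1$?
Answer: $16 i \sqrt{7} \approx 42.332 i$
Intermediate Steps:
$T{\left(A \right)} = 2 - 4 A$
$N{\left(W \right)} = 3$
$Z = -1$ ($Z = 1 \left(-1 + 0\right) = 1 \left(-1\right) = -1$)
$r{\left(M,m \right)} = \sqrt{3 + M}$
$- 16 Z r{\left(T{\left(3 \right)},2 \right)} = \left(-16\right) \left(-1\right) \sqrt{3 + \left(2 - 12\right)} = 16 \sqrt{3 + \left(2 - 12\right)} = 16 \sqrt{3 - 10} = 16 \sqrt{-7} = 16 i \sqrt{7}$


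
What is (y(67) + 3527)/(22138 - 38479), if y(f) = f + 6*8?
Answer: -1214/5447 ≈ -0.22287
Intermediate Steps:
y(f) = 48 + f (y(f) = f + 48 = 48 + f)
(y(67) + 3527)/(22138 - 38479) = ((48 + 67) + 3527)/(22138 - 38479) = (115 + 3527)/(-16341) = 3642*(-1/16341) = -1214/5447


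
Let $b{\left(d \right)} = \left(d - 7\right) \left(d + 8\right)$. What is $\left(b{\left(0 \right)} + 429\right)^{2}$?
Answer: $139129$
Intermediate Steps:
$b{\left(d \right)} = \left(-7 + d\right) \left(8 + d\right)$
$\left(b{\left(0 \right)} + 429\right)^{2} = \left(\left(-56 + 0 + 0^{2}\right) + 429\right)^{2} = \left(\left(-56 + 0 + 0\right) + 429\right)^{2} = \left(-56 + 429\right)^{2} = 373^{2} = 139129$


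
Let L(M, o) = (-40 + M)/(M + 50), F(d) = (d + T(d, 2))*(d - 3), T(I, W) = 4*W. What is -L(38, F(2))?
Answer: 1/44 ≈ 0.022727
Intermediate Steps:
F(d) = (-3 + d)*(8 + d) (F(d) = (d + 4*2)*(d - 3) = (d + 8)*(-3 + d) = (8 + d)*(-3 + d) = (-3 + d)*(8 + d))
L(M, o) = (-40 + M)/(50 + M)
-L(38, F(2)) = -(-40 + 38)/(50 + 38) = -(-2)/88 = -1*(-1/44) = 1/44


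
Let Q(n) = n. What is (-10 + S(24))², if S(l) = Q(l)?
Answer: 196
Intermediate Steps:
S(l) = l
(-10 + S(24))² = (-10 + 24)² = 14² = 196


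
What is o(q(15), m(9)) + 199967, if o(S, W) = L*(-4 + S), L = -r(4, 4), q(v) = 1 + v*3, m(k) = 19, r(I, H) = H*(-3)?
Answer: 200471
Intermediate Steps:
r(I, H) = -3*H
q(v) = 1 + 3*v
L = 12 (L = -(-3)*4 = -1*(-12) = 12)
o(S, W) = -48 + 12*S (o(S, W) = 12*(-4 + S) = -48 + 12*S)
o(q(15), m(9)) + 199967 = (-48 + 12*(1 + 3*15)) + 199967 = (-48 + 12*(1 + 45)) + 199967 = (-48 + 12*46) + 199967 = (-48 + 552) + 199967 = 504 + 199967 = 200471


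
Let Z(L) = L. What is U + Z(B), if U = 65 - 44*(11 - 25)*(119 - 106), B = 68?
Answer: 8141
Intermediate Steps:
U = 8073 (U = 65 - (-616)*13 = 65 - 44*(-182) = 65 + 8008 = 8073)
U + Z(B) = 8073 + 68 = 8141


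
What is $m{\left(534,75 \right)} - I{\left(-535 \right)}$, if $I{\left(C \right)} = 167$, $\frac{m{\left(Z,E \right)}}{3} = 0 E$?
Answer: $-167$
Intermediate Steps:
$m{\left(Z,E \right)} = 0$ ($m{\left(Z,E \right)} = 3 \cdot 0 E = 3 \cdot 0 = 0$)
$m{\left(534,75 \right)} - I{\left(-535 \right)} = 0 - 167 = -167$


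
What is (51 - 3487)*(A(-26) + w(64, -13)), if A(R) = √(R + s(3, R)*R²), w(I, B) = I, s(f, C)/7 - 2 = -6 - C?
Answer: -219904 - 3436*√104078 ≈ -1.3284e+6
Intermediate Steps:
s(f, C) = -28 - 7*C (s(f, C) = 14 + 7*(-6 - C) = 14 + (-42 - 7*C) = -28 - 7*C)
A(R) = √(R + R²*(-28 - 7*R)) (A(R) = √(R + (-28 - 7*R)*R²) = √(R + R²*(-28 - 7*R)))
(51 - 3487)*(A(-26) + w(64, -13)) = (51 - 3487)*(√(-1*(-26)*(-1 + 7*(-26)*(4 - 26))) + 64) = -3436*(√(-1*(-26)*(-1 + 7*(-26)*(-22))) + 64) = -3436*(√(-1*(-26)*(-1 + 4004)) + 64) = -3436*(√(-1*(-26)*4003) + 64) = -3436*(√104078 + 64) = -3436*(64 + √104078) = -219904 - 3436*√104078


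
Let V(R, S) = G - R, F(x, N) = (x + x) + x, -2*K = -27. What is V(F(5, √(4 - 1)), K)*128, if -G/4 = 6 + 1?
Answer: -5504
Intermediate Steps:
K = 27/2 (K = -½*(-27) = 27/2 ≈ 13.500)
F(x, N) = 3*x (F(x, N) = 2*x + x = 3*x)
G = -28 (G = -4*(6 + 1) = -4*7 = -28)
V(R, S) = -28 - R
V(F(5, √(4 - 1)), K)*128 = (-28 - 3*5)*128 = (-28 - 1*15)*128 = (-28 - 15)*128 = -43*128 = -5504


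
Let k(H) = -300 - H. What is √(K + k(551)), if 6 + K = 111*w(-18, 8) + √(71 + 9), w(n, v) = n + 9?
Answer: 2*√(-464 + √5) ≈ 42.977*I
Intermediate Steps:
w(n, v) = 9 + n
K = -1005 + 4*√5 (K = -6 + (111*(9 - 18) + √(71 + 9)) = -6 + (111*(-9) + √80) = -6 + (-999 + 4*√5) = -1005 + 4*√5 ≈ -996.06)
√(K + k(551)) = √((-1005 + 4*√5) + (-300 - 1*551)) = √((-1005 + 4*√5) + (-300 - 551)) = √((-1005 + 4*√5) - 851) = √(-1856 + 4*√5)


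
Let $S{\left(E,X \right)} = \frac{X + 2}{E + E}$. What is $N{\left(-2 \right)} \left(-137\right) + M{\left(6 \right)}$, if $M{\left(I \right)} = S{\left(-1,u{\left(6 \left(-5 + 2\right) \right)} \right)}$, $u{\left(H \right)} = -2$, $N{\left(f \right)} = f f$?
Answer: $-548$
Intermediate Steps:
$N{\left(f \right)} = f^{2}$
$S{\left(E,X \right)} = \frac{2 + X}{2 E}$
$M{\left(I \right)} = 0$ ($M{\left(I \right)} = \frac{2 - 2}{2 \left(-1\right)} = \frac{1}{2} \left(-1\right) 0 = 0$)
$N{\left(-2 \right)} \left(-137\right) + M{\left(6 \right)} = \left(-2\right)^{2} \left(-137\right) + 0 = 4 \left(-137\right) + 0 = -548 + 0 = -548$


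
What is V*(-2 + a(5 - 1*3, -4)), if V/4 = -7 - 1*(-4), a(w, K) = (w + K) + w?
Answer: 24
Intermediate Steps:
a(w, K) = K + 2*w (a(w, K) = (K + w) + w = K + 2*w)
V = -12 (V = 4*(-7 - 1*(-4)) = 4*(-7 + 4) = 4*(-3) = -12)
V*(-2 + a(5 - 1*3, -4)) = -12*(-2 + (-4 + 2*(5 - 1*3))) = -12*(-2 + (-4 + 2*(5 - 3))) = -12*(-2 + (-4 + 2*2)) = -12*(-2 + (-4 + 4)) = -12*(-2 + 0) = -12*(-2) = 24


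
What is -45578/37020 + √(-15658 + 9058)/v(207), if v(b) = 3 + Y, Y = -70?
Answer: -22789/18510 - 10*I*√66/67 ≈ -1.2312 - 1.2125*I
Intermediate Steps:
v(b) = -67 (v(b) = 3 - 70 = -67)
-45578/37020 + √(-15658 + 9058)/v(207) = -45578/37020 + √(-15658 + 9058)/(-67) = -45578*1/37020 + √(-6600)*(-1/67) = -22789/18510 + (10*I*√66)*(-1/67) = -22789/18510 - 10*I*√66/67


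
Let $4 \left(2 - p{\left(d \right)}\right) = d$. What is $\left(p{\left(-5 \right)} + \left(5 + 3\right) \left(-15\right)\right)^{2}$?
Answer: $\frac{218089}{16} \approx 13631.0$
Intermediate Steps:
$p{\left(d \right)} = 2 - \frac{d}{4}$
$\left(p{\left(-5 \right)} + \left(5 + 3\right) \left(-15\right)\right)^{2} = \left(\left(2 - - \frac{5}{4}\right) + \left(5 + 3\right) \left(-15\right)\right)^{2} = \left(\left(2 + \frac{5}{4}\right) + 8 \left(-15\right)\right)^{2} = \left(\frac{13}{4} - 120\right)^{2} = \left(- \frac{467}{4}\right)^{2} = \frac{218089}{16}$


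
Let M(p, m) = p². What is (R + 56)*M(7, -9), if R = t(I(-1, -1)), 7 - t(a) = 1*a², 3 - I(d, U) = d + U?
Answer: 1862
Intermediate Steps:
I(d, U) = 3 - U - d (I(d, U) = 3 - (d + U) = 3 - (U + d) = 3 + (-U - d) = 3 - U - d)
t(a) = 7 - a²
R = -18 (R = 7 - (3 - 1*(-1) - 1*(-1))² = 7 - (3 + 1 + 1)² = 7 - 1*5² = 7 - 1*25 = 7 - 25 = -18)
(R + 56)*M(7, -9) = (-18 + 56)*7² = 38*49 = 1862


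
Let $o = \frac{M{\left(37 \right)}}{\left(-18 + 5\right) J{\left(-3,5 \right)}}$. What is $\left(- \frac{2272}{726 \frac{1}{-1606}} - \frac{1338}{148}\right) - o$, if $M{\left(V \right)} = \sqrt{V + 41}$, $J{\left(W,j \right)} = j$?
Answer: $\frac{12251267}{2442} + \frac{\sqrt{78}}{65} \approx 5017.0$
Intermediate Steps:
$M{\left(V \right)} = \sqrt{41 + V}$
$o = - \frac{\sqrt{78}}{65}$ ($o = \frac{\sqrt{41 + 37}}{\left(-18 + 5\right) 5} = \frac{\sqrt{78}}{\left(-13\right) 5} = \frac{\sqrt{78}}{-65} = \sqrt{78} \left(- \frac{1}{65}\right) = - \frac{\sqrt{78}}{65} \approx -0.13587$)
$\left(- \frac{2272}{726 \frac{1}{-1606}} - \frac{1338}{148}\right) - o = \left(- \frac{2272}{726 \frac{1}{-1606}} - \frac{1338}{148}\right) - - \frac{\sqrt{78}}{65} = \left(- \frac{2272}{726 \left(- \frac{1}{1606}\right)} - \frac{669}{74}\right) + \frac{\sqrt{78}}{65} = \left(- \frac{2272}{- \frac{33}{73}} - \frac{669}{74}\right) + \frac{\sqrt{78}}{65} = \left(\left(-2272\right) \left(- \frac{73}{33}\right) - \frac{669}{74}\right) + \frac{\sqrt{78}}{65} = \left(\frac{165856}{33} - \frac{669}{74}\right) + \frac{\sqrt{78}}{65} = \frac{12251267}{2442} + \frac{\sqrt{78}}{65}$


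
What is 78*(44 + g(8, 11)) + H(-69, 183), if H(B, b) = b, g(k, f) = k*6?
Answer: 7359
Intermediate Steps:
g(k, f) = 6*k
78*(44 + g(8, 11)) + H(-69, 183) = 78*(44 + 6*8) + 183 = 78*(44 + 48) + 183 = 78*92 + 183 = 7176 + 183 = 7359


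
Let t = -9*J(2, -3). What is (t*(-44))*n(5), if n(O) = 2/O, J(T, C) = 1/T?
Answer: 396/5 ≈ 79.200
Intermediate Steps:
t = -9/2 ≈ -4.5000
(t*(-44))*n(5) = (-9/2*(-44))*(2/5) = 198*(2*(⅕)) = 198*(⅖) = 396/5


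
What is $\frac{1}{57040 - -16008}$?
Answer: $\frac{1}{73048} \approx 1.369 \cdot 10^{-5}$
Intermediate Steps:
$\frac{1}{57040 - -16008} = \frac{1}{57040 + 16008} = \frac{1}{73048}$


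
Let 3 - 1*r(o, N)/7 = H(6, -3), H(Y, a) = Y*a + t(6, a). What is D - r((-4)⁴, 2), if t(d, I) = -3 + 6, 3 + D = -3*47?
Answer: -270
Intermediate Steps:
D = -144 (D = -3 - 3*47 = -3 - 141 = -144)
t(d, I) = 3
H(Y, a) = 3 + Y*a (H(Y, a) = Y*a + 3 = 3 + Y*a)
r(o, N) = 126 (r(o, N) = 21 - 7*(3 + 6*(-3)) = 21 - 7*(3 - 18) = 21 - 7*(-15) = 21 + 105 = 126)
D - r((-4)⁴, 2) = -144 - 1*126 = -144 - 126 = -270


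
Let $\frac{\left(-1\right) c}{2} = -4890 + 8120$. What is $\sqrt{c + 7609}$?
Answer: $\sqrt{1149} \approx 33.897$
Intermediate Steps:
$c = -6460$ ($c = - 2 \left(-4890 + 8120\right) = \left(-2\right) 3230 = -6460$)
$\sqrt{c + 7609} = \sqrt{-6460 + 7609} = \sqrt{1149}$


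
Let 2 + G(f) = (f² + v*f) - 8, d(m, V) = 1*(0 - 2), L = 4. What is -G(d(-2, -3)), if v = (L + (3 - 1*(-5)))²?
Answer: 294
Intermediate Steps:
v = 144 (v = (4 + (3 - 1*(-5)))² = (4 + (3 + 5))² = (4 + 8)² = 12² = 144)
d(m, V) = -2 (d(m, V) = 1*(-2) = -2)
G(f) = -10 + f² + 144*f (G(f) = -2 + ((f² + 144*f) - 8) = -2 + (-8 + f² + 144*f) = -10 + f² + 144*f)
-G(d(-2, -3)) = -(-10 + (-2)² + 144*(-2)) = -(-10 + 4 - 288) = -1*(-294) = 294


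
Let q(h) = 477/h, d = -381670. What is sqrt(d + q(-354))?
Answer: I*sqrt(5314391842)/118 ≈ 617.8*I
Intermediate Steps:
sqrt(d + q(-354)) = sqrt(-381670 + 477/(-354)) = sqrt(-381670 + 477*(-1/354)) = sqrt(-381670 - 159/118) = sqrt(-45037219/118) = I*sqrt(5314391842)/118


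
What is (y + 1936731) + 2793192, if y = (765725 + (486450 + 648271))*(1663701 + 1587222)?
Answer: 6178208341581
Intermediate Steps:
y = 6178203611658 (y = (765725 + 1134721)*3250923 = 1900446*3250923 = 6178203611658)
(y + 1936731) + 2793192 = (6178203611658 + 1936731) + 2793192 = 6178205548389 + 2793192 = 6178208341581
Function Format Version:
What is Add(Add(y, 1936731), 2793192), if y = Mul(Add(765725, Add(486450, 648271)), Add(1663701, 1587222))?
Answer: 6178208341581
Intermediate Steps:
y = 6178203611658 (y = Mul(Add(765725, 1134721), 3250923) = Mul(1900446, 3250923) = 6178203611658)
Add(Add(y, 1936731), 2793192) = Add(Add(6178203611658, 1936731), 2793192) = Add(6178205548389, 2793192) = 6178208341581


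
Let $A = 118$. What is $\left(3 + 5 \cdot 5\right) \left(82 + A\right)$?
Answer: $5600$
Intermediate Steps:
$\left(3 + 5 \cdot 5\right) \left(82 + A\right) = \left(3 + 5 \cdot 5\right) \left(82 + 118\right) = \left(3 + 25\right) 200 = 28 \cdot 200 = 5600$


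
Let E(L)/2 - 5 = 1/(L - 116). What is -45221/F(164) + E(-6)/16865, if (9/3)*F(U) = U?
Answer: -139565246319/168717460 ≈ -827.21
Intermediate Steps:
E(L) = 10 + 2/(-116 + L) (E(L) = 10 + 2/(L - 116) = 10 + 2/(-116 + L))
F(U) = U/3
-45221/F(164) + E(-6)/16865 = -45221/((⅓)*164) + (2*(-579 + 5*(-6))/(-116 - 6))/16865 = -45221/164/3 + (2*(-579 - 30)/(-122))*(1/16865) = -45221*3/164 + (2*(-1/122)*(-609))*(1/16865) = -135663/164 + (609/61)*(1/16865) = -135663/164 + 609/1028765 = -139565246319/168717460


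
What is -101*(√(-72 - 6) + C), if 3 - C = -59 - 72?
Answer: -13534 - 101*I*√78 ≈ -13534.0 - 892.01*I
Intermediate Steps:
C = 134 (C = 3 - (-59 - 72) = 3 - 1*(-131) = 3 + 131 = 134)
-101*(√(-72 - 6) + C) = -101*(√(-72 - 6) + 134) = -101*(√(-78) + 134) = -101*(I*√78 + 134) = -101*(134 + I*√78) = -13534 - 101*I*√78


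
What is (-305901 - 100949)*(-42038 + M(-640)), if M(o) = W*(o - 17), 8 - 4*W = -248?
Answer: 34210389100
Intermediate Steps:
W = 64 (W = 2 - 1/4*(-248) = 2 + 62 = 64)
M(o) = -1088 + 64*o (M(o) = 64*(o - 17) = 64*(-17 + o) = -1088 + 64*o)
(-305901 - 100949)*(-42038 + M(-640)) = (-305901 - 100949)*(-42038 + (-1088 + 64*(-640))) = -406850*(-42038 + (-1088 - 40960)) = -406850*(-42038 - 42048) = -406850*(-84086) = 34210389100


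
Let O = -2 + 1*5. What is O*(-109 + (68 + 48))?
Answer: 21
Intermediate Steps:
O = 3 (O = -2 + 5 = 3)
O*(-109 + (68 + 48)) = 3*(-109 + (68 + 48)) = 3*(-109 + 116) = 3*7 = 21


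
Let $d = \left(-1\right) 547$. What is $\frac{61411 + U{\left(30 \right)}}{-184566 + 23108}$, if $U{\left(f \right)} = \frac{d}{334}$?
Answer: $- \frac{20510727}{53926972} \approx -0.38034$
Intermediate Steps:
$d = -547$
$U{\left(f \right)} = - \frac{547}{334}$
$\frac{61411 + U{\left(30 \right)}}{-184566 + 23108} = \frac{61411 - \frac{547}{334}}{-184566 + 23108} = \frac{20510727}{334 \left(-161458\right)} = \frac{20510727}{334} \left(- \frac{1}{161458}\right) = - \frac{20510727}{53926972}$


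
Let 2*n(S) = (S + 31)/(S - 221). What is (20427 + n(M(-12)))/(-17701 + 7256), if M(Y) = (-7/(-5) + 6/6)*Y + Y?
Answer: -1527941/781286 ≈ -1.9557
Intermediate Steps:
M(Y) = 17*Y/5 (M(Y) = (-7*(-⅕) + 6*(⅙))*Y + Y = (7/5 + 1)*Y + Y = 12*Y/5 + Y = 17*Y/5)
n(S) = (31 + S)/(2*(-221 + S)) (n(S) = ((S + 31)/(S - 221))/2 = ((31 + S)/(-221 + S))/2 = (31 + S)/(2*(-221 + S)))
(20427 + n(M(-12)))/(-17701 + 7256) = (20427 + (31 + (17/5)*(-12))/(2*(-221 + (17/5)*(-12))))/(-17701 + 7256) = (20427 + (31 - 204/5)/(2*(-221 - 204/5)))/(-10445) = (20427 + (½)*(-49/5)/(-1309/5))*(-1/10445) = (20427 + (½)*(-5/1309)*(-49/5))*(-1/10445) = (20427 + 7/374)*(-1/10445) = (7639705/374)*(-1/10445) = -1527941/781286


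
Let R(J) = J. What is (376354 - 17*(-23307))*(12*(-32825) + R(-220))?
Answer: -304486470760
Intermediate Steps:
(376354 - 17*(-23307))*(12*(-32825) + R(-220)) = (376354 - 17*(-23307))*(12*(-32825) - 220) = (376354 + 396219)*(-393900 - 220) = 772573*(-394120) = -304486470760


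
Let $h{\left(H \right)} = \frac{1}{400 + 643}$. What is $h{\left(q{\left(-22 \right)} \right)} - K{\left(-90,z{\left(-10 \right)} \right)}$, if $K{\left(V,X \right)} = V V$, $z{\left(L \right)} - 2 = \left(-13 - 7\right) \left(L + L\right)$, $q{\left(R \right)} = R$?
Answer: $- \frac{8448299}{1043} \approx -8100.0$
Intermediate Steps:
$z{\left(L \right)} = 2 - 40 L$ ($z{\left(L \right)} = 2 + \left(-13 - 7\right) \left(L + L\right) = 2 - 20 \cdot 2 L = 2 - 40 L$)
$h{\left(H \right)} = \frac{1}{1043}$
$K{\left(V,X \right)} = V^{2}$
$h{\left(q{\left(-22 \right)} \right)} - K{\left(-90,z{\left(-10 \right)} \right)} = \frac{1}{1043} - \left(-90\right)^{2} = \frac{1}{1043} - 8100 = - \frac{8448299}{1043}$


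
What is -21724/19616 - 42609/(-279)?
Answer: 69146429/456072 ≈ 151.61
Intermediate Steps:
-21724/19616 - 42609/(-279) = -21724*1/19616 - 42609*(-1/279) = -5431/4904 + 14203/93 = 69146429/456072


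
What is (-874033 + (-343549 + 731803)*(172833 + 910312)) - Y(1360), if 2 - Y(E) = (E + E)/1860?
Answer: 39109708946071/93 ≈ 4.2053e+11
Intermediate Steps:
Y(E) = 2 - E/930 (Y(E) = 2 - (E + E)/1860 = 2 - 2*E/1860 = 2 - E/930)
(-874033 + (-343549 + 731803)*(172833 + 910312)) - Y(1360) = (-874033 + (-343549 + 731803)*(172833 + 910312)) - (2 - 1/930*1360) = (-874033 + 388254*1083145) - (2 - 136/93) = (-874033 + 420535378830) - 1*50/93 = 420534504797 - 50/93 = 39109708946071/93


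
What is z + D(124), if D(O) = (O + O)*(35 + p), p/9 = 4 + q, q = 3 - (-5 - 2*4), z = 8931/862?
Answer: 45970771/862 ≈ 53330.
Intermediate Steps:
z = 8931/862 (z = 8931*(1/862) = 8931/862 ≈ 10.361)
q = 16 (q = 3 - (-5 - 8) = 3 - 1*(-13) = 3 + 13 = 16)
p = 180 (p = 9*(4 + 16) = 9*20 = 180)
D(O) = 430*O (D(O) = (O + O)*(35 + 180) = (2*O)*215 = 430*O)
z + D(124) = 8931/862 + 430*124 = 8931/862 + 53320 = 45970771/862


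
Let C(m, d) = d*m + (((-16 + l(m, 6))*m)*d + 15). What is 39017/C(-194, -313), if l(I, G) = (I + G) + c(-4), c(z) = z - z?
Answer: -39017/12326551 ≈ -0.0031653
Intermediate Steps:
c(z) = 0
l(I, G) = G + I (l(I, G) = (I + G) + 0 = (G + I) + 0 = G + I)
C(m, d) = 15 + d*m + d*m*(-10 + m) (C(m, d) = d*m + (((-16 + (6 + m))*m)*d + 15) = d*m + (((-10 + m)*m)*d + 15) = d*m + ((m*(-10 + m))*d + 15) = d*m + (d*m*(-10 + m) + 15) = d*m + (15 + d*m*(-10 + m)) = 15 + d*m + d*m*(-10 + m))
39017/C(-194, -313) = 39017/(15 - 313*(-194)² - 9*(-313)*(-194)) = 39017/(15 - 313*37636 - 546498) = 39017/(15 - 11780068 - 546498) = 39017/(-12326551) = 39017*(-1/12326551) = -39017/12326551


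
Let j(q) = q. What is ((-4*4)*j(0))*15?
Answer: 0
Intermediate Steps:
((-4*4)*j(0))*15 = (-4*4*0)*15 = -16*0*15 = 0*15 = 0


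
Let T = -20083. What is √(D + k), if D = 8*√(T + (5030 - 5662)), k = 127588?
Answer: 2*√(31897 + 2*I*√20715) ≈ 357.2 + 1.6117*I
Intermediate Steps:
D = 8*I*√20715 (D = 8*√(-20083 + (5030 - 5662)) = 8*√(-20083 - 632) = 8*√(-20715) = 8*(I*√20715) = 8*I*√20715 ≈ 1151.4*I)
√(D + k) = √(8*I*√20715 + 127588) = √(127588 + 8*I*√20715)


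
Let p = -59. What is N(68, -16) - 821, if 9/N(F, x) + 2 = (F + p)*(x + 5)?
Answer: -82930/101 ≈ -821.09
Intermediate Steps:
N(F, x) = 9/(-2 + (-59 + F)*(5 + x)) (N(F, x) = 9/(-2 + (F - 59)*(x + 5)) = 9/(-2 + (-59 + F)*(5 + x)))
N(68, -16) - 821 = 9/(-297 - 59*(-16) + 5*68 + 68*(-16)) - 821 = 9/(-297 + 944 + 340 - 1088) - 821 = 9/(-101) - 821 = 9*(-1/101) - 821 = -9/101 - 821 = -82930/101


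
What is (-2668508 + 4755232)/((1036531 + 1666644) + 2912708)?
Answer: 2086724/5615883 ≈ 0.37158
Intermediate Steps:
(-2668508 + 4755232)/((1036531 + 1666644) + 2912708) = 2086724/(2703175 + 2912708) = 2086724/5615883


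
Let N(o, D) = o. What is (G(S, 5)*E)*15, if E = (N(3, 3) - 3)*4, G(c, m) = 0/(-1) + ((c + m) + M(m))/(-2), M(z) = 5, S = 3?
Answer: 0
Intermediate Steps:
G(c, m) = -5/2 - c/2 - m/2 (G(c, m) = 0/(-1) + ((c + m) + 5)/(-2) = 0*(-1) + (5 + c + m)*(-½) = 0 + (-5/2 - c/2 - m/2) = -5/2 - c/2 - m/2)
E = 0 (E = (3 - 3)*4 = 0*4 = 0)
(G(S, 5)*E)*15 = ((-5/2 - ½*3 - ½*5)*0)*15 = ((-5/2 - 3/2 - 5/2)*0)*15 = -13/2*0*15 = 0*15 = 0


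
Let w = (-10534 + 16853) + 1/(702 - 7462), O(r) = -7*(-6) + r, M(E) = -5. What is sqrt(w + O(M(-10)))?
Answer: sqrt(429665590)/260 ≈ 79.724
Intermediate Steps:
O(r) = 42 + r
w = 42716439/6760 (w = 6319 + 1/(-6760) = 6319 - 1/6760 = 42716439/6760 ≈ 6319.0)
sqrt(w + O(M(-10))) = sqrt(42716439/6760 + (42 - 5)) = sqrt(42716439/6760 + 37) = sqrt(42966559/6760) = sqrt(429665590)/260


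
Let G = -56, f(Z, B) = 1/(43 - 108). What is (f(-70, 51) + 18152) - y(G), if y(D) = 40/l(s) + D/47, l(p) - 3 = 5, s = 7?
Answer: 55442678/3055 ≈ 18148.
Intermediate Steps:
f(Z, B) = -1/65 (f(Z, B) = 1/(-65) = -1/65)
l(p) = 8 (l(p) = 3 + 5 = 8)
y(D) = 5 + D/47 (y(D) = 40/8 + D/47 = 40*(1/8) + D*(1/47) = 5 + D/47)
(f(-70, 51) + 18152) - y(G) = (-1/65 + 18152) - (5 + (1/47)*(-56)) = 1179879/65 - (5 - 56/47) = 1179879/65 - 1*179/47 = 1179879/65 - 179/47 = 55442678/3055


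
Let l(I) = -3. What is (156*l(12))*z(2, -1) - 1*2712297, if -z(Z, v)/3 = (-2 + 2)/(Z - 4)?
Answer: -2712297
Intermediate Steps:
z(Z, v) = 0 (z(Z, v) = -3*(-2 + 2)/(Z - 4) = -0/(-4 + Z) = -3*0 = 0)
(156*l(12))*z(2, -1) - 1*2712297 = (156*(-3))*0 - 1*2712297 = -468*0 - 2712297 = 0 - 2712297 = -2712297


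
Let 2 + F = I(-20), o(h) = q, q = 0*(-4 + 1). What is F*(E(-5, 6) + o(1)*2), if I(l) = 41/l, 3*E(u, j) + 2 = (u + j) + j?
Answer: -27/4 ≈ -6.7500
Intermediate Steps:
E(u, j) = -2/3 + u/3 + 2*j/3 (E(u, j) = -2/3 + ((u + j) + j)/3 = -2/3 + ((j + u) + j)/3 = -2/3 + (u + 2*j)/3 = -2/3 + (u/3 + 2*j/3) = -2/3 + u/3 + 2*j/3)
q = 0 (q = 0*(-3) = 0)
o(h) = 0
F = -81/20 (F = -2 + 41/(-20) = -2 + 41*(-1/20) = -2 - 41/20 = -81/20 ≈ -4.0500)
F*(E(-5, 6) + o(1)*2) = -81*((-2/3 + (1/3)*(-5) + (2/3)*6) + 0*2)/20 = -81*((-2/3 - 5/3 + 4) + 0)/20 = -81*(5/3 + 0)/20 = -81/20*5/3 = -27/4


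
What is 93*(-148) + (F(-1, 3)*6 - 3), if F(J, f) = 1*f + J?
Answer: -13755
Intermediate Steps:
F(J, f) = J + f (F(J, f) = f + J = J + f)
93*(-148) + (F(-1, 3)*6 - 3) = 93*(-148) + ((-1 + 3)*6 - 3) = -13764 + (2*6 - 3) = -13764 + (12 - 3) = -13764 + 9 = -13755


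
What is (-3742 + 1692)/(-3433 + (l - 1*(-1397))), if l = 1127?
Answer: 2050/909 ≈ 2.2552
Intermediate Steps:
(-3742 + 1692)/(-3433 + (l - 1*(-1397))) = (-3742 + 1692)/(-3433 + (1127 - 1*(-1397))) = -2050/(-3433 + (1127 + 1397)) = -2050/(-3433 + 2524) = -2050/(-909) = -2050*(-1/909) = 2050/909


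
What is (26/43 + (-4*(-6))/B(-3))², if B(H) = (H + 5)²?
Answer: 80656/1849 ≈ 43.621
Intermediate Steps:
B(H) = (5 + H)²
(26/43 + (-4*(-6))/B(-3))² = (26/43 + (-4*(-6))/((5 - 3)²))² = (26*(1/43) + 24/(2²))² = (26/43 + 24/4)² = (26/43 + 24*(¼))² = (26/43 + 6)² = (284/43)² = 80656/1849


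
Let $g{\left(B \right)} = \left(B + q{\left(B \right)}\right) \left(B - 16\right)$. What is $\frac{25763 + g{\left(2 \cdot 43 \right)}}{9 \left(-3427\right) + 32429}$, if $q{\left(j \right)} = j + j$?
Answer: $\frac{3371}{122} \approx 27.631$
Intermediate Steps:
$q{\left(j \right)} = 2 j$
$g{\left(B \right)} = 3 B \left(-16 + B\right)$ ($g{\left(B \right)} = \left(B + 2 B\right) \left(B - 16\right) = 3 B \left(-16 + B\right)$)
$\frac{25763 + g{\left(2 \cdot 43 \right)}}{9 \left(-3427\right) + 32429} = \frac{25763 + 3 \cdot 2 \cdot 43 \left(-16 + 2 \cdot 43\right)}{9 \left(-3427\right) + 32429} = \frac{25763 + 3 \cdot 86 \left(-16 + 86\right)}{-30843 + 32429} = \frac{25763 + 3 \cdot 86 \cdot 70}{1586} = \left(25763 + 18060\right) \frac{1}{1586} = 43823 \cdot \frac{1}{1586} = \frac{3371}{122}$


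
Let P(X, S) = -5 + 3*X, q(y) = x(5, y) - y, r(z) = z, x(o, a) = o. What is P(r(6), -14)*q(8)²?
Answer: 117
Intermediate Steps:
q(y) = 5 - y
P(r(6), -14)*q(8)² = (-5 + 3*6)*(5 - 1*8)² = (-5 + 18)*(5 - 8)² = 13*(-3)² = 13*9 = 117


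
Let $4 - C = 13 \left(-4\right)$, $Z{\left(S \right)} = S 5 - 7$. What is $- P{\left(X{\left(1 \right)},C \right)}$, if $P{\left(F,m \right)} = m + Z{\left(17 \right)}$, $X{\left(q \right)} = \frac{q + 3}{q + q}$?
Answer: $-134$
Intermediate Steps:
$Z{\left(S \right)} = -7 + 5 S$ ($Z{\left(S \right)} = 5 S - 7 = -7 + 5 S$)
$C = 56$ ($C = 4 - 13 \left(-4\right) = 4 - -52 = 4 + 52 = 56$)
$X{\left(q \right)} = \frac{3 + q}{2 q}$
$P{\left(F,m \right)} = 78 + m$ ($P{\left(F,m \right)} = m + \left(-7 + 5 \cdot 17\right) = m + \left(-7 + 85\right) = m + 78 = 78 + m$)
$- P{\left(X{\left(1 \right)},C \right)} = - (78 + 56) = \left(-1\right) 134 = -134$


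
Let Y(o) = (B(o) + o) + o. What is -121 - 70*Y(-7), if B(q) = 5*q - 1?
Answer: 3379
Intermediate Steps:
B(q) = -1 + 5*q
Y(o) = -1 + 7*o (Y(o) = ((-1 + 5*o) + o) + o = (-1 + 6*o) + o = -1 + 7*o)
-121 - 70*Y(-7) = -121 - 70*(-1 + 7*(-7)) = -121 - 70*(-1 - 49) = -121 - 70*(-50) = -121 + 3500 = 3379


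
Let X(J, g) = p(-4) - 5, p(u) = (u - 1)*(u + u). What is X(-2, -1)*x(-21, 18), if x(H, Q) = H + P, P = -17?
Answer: -1330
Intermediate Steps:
p(u) = 2*u*(-1 + u) (p(u) = (-1 + u)*(2*u) = 2*u*(-1 + u))
x(H, Q) = -17 + H (x(H, Q) = H - 17 = -17 + H)
X(J, g) = 35 (X(J, g) = 2*(-4)*(-1 - 4) - 5 = 2*(-4)*(-5) - 5 = 40 - 5 = 35)
X(-2, -1)*x(-21, 18) = 35*(-17 - 21) = 35*(-38) = -1330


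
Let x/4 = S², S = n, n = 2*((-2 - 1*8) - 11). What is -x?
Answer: -7056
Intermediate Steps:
n = -42 (n = 2*((-2 - 8) - 11) = 2*(-10 - 11) = 2*(-21) = -42)
S = -42
x = 7056 (x = 4*(-42)² = 4*1764 = 7056)
-x = -1*7056 = -7056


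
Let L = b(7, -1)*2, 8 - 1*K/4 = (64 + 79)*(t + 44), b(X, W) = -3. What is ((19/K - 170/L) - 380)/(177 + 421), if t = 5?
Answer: -9845279/16741608 ≈ -0.58807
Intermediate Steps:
K = -27996 (K = 32 - 4*(64 + 79)*(5 + 44) = 32 - 572*49 = 32 - 4*7007 = 32 - 28028 = -27996)
L = -6 (L = -3*2 = -6)
((19/K - 170/L) - 380)/(177 + 421) = ((19/(-27996) - 170/(-6)) - 380)/(177 + 421) = ((19*(-1/27996) - 170*(-1/6)) - 380)/598 = ((-19/27996 + 85/3) - 380)*(1/598) = (793201/27996 - 380)*(1/598) = -9845279/27996*1/598 = -9845279/16741608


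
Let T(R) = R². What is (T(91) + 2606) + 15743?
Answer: 26630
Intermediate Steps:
(T(91) + 2606) + 15743 = (91² + 2606) + 15743 = (8281 + 2606) + 15743 = 10887 + 15743 = 26630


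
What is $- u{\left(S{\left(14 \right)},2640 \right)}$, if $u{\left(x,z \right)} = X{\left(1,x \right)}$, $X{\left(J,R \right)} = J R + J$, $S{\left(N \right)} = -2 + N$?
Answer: $-13$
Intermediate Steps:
$X{\left(J,R \right)} = J + J R$
$u{\left(x,z \right)} = 1 + x$ ($u{\left(x,z \right)} = 1 \left(1 + x\right) = 1 + x$)
$- u{\left(S{\left(14 \right)},2640 \right)} = - (1 + \left(-2 + 14\right)) = - (1 + 12) = \left(-1\right) 13 = -13$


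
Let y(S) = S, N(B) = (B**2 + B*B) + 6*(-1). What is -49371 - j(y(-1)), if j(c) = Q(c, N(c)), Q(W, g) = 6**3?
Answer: -49587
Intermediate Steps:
N(B) = -6 + 2*B**2 (N(B) = (B**2 + B**2) - 6 = 2*B**2 - 6 = -6 + 2*B**2)
Q(W, g) = 216
j(c) = 216
-49371 - j(y(-1)) = -49371 - 1*216 = -49371 - 216 = -49587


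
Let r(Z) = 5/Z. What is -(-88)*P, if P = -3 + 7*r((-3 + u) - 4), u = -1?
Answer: -649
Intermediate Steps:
P = -59/8 (P = -3 + 7*(5/((-3 - 1) - 4)) = -3 + 7*(5/(-4 - 4)) = -3 + 7*(5/(-8)) = -3 + 7*(5*(-⅛)) = -3 + 7*(-5/8) = -3 - 35/8 = -59/8 ≈ -7.3750)
-(-88)*P = -(-88)*(-59)/8 = -1*649 = -649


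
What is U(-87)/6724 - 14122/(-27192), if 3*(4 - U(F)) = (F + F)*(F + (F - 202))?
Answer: -62242255/22854876 ≈ -2.7234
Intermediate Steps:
U(F) = 4 - 2*F*(-202 + 2*F)/3 (U(F) = 4 - (F + F)*(F + (F - 202))/3 = 4 - 2*F*(F + (-202 + F))/3 = 4 - 2*F*(-202 + 2*F)/3)
U(-87)/6724 - 14122/(-27192) = (4 - 4/3*(-87)² + (404/3)*(-87))/6724 - 14122/(-27192) = (4 - 4/3*7569 - 11716)*(1/6724) - 14122*(-1/27192) = (4 - 10092 - 11716)*(1/6724) + 7061/13596 = -21804*1/6724 + 7061/13596 = -5451/1681 + 7061/13596 = -62242255/22854876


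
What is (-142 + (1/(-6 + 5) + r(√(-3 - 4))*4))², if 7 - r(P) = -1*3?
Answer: 10609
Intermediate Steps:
r(P) = 10 (r(P) = 7 - (-1)*3 = 7 - 1*(-3) = 7 + 3 = 10)
(-142 + (1/(-6 + 5) + r(√(-3 - 4))*4))² = (-142 + (1/(-6 + 5) + 10*4))² = (-142 + (1/(-1) + 40))² = (-142 + (-1 + 40))² = (-142 + 39)² = (-103)² = 10609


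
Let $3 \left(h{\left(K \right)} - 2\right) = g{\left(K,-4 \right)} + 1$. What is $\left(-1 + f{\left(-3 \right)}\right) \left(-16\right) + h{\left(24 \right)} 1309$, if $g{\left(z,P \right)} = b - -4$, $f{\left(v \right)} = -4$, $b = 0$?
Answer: $\frac{14639}{3} \approx 4879.7$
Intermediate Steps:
$g{\left(z,P \right)} = 4$ ($g{\left(z,P \right)} = 0 - -4 = 0 + 4 = 4$)
$h{\left(K \right)} = \frac{11}{3}$ ($h{\left(K \right)} = 2 + \frac{4 + 1}{3} = 2 + \frac{1}{3} \cdot 5 = 2 + \frac{5}{3} = \frac{11}{3}$)
$\left(-1 + f{\left(-3 \right)}\right) \left(-16\right) + h{\left(24 \right)} 1309 = \left(-1 - 4\right) \left(-16\right) + \frac{11}{3} \cdot 1309 = \left(-5\right) \left(-16\right) + \frac{14399}{3} = 80 + \frac{14399}{3} = \frac{14639}{3}$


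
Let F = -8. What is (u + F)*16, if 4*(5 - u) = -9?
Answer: -12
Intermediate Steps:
u = 29/4 (u = 5 - ¼*(-9) = 5 + 9/4 = 29/4 ≈ 7.2500)
(u + F)*16 = (29/4 - 8)*16 = -¾*16 = -12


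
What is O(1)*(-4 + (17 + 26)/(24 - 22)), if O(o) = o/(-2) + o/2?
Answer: 0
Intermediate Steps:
O(o) = 0 (O(o) = o*(-½) + o*(½) = -o/2 + o/2 = 0)
O(1)*(-4 + (17 + 26)/(24 - 22)) = 0*(-4 + (17 + 26)/(24 - 22)) = 0*(-4 + 43/2) = 0*(35/2) = 0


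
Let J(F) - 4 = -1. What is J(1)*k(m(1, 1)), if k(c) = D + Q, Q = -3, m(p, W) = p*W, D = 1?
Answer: -6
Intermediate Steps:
J(F) = 3 (J(F) = 4 - 1 = 3)
m(p, W) = W*p
k(c) = -2 (k(c) = 1 - 3 = -2)
J(1)*k(m(1, 1)) = 3*(-2) = -6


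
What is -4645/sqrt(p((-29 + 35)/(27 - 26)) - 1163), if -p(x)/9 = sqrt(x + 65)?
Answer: 4645*I/sqrt(1163 + 9*sqrt(71)) ≈ 131.97*I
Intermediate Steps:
p(x) = -9*sqrt(65 + x) (p(x) = -9*sqrt(x + 65) = -9*sqrt(65 + x))
-4645/sqrt(p((-29 + 35)/(27 - 26)) - 1163) = -4645/sqrt(-9*sqrt(65 + (-29 + 35)/(27 - 26)) - 1163) = -4645/sqrt(-9*sqrt(65 + 6/1) - 1163) = -4645/sqrt(-9*sqrt(65 + 6*1) - 1163) = -4645/sqrt(-9*sqrt(65 + 6) - 1163) = -4645/sqrt(-9*sqrt(71) - 1163) = -4645/sqrt(-1163 - 9*sqrt(71))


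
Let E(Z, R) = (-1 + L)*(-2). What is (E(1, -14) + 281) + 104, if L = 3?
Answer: 381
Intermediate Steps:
E(Z, R) = -4 (E(Z, R) = (-1 + 3)*(-2) = 2*(-2) = -4)
(E(1, -14) + 281) + 104 = (-4 + 281) + 104 = 277 + 104 = 381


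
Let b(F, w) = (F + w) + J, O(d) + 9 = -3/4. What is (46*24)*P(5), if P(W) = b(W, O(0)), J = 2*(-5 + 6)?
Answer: -3036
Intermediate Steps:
J = 2 (J = 2*1 = 2)
O(d) = -39/4 (O(d) = -9 - 3/4 = -9 - 3*¼ = -9 - ¾ = -39/4)
b(F, w) = 2 + F + w (b(F, w) = (F + w) + 2 = 2 + F + w)
P(W) = -31/4 + W (P(W) = 2 + W - 39/4 = -31/4 + W)
(46*24)*P(5) = (46*24)*(-31/4 + 5) = 1104*(-11/4) = -3036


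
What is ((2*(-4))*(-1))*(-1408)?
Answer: -11264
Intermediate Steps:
((2*(-4))*(-1))*(-1408) = -8*(-1)*(-1408) = 8*(-1408) = -11264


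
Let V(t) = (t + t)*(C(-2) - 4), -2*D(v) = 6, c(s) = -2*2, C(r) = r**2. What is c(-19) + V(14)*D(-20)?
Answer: -4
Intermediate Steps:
c(s) = -4
D(v) = -3 (D(v) = -1/2*6 = -3)
V(t) = 0 (V(t) = (t + t)*((-2)**2 - 4) = (2*t)*(4 - 4) = (2*t)*0 = 0)
c(-19) + V(14)*D(-20) = -4 + 0*(-3) = -4 + 0 = -4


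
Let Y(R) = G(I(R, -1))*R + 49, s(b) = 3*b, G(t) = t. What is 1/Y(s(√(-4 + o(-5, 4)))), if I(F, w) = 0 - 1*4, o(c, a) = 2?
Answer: 49/2689 + 12*I*√2/2689 ≈ 0.018222 + 0.0063111*I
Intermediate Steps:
I(F, w) = -4 (I(F, w) = 0 - 4 = -4)
Y(R) = 49 - 4*R (Y(R) = -4*R + 49 = 49 - 4*R)
1/Y(s(√(-4 + o(-5, 4)))) = 1/(49 - 12*√(-4 + 2)) = 1/(49 - 12*√(-2)) = 1/(49 - 12*I*√2)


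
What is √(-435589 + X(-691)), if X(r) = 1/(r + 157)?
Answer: I*√124210817418/534 ≈ 659.99*I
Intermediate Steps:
X(r) = 1/(157 + r)
√(-435589 + X(-691)) = √(-435589 + 1/(157 - 691)) = √(-435589 + 1/(-534)) = √(-435589 - 1/534) = √(-232604527/534) = I*√124210817418/534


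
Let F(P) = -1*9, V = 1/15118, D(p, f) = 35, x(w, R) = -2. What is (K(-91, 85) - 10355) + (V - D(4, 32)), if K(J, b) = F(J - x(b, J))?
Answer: -157212081/15118 ≈ -10399.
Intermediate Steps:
V = 1/15118 ≈ 6.6146e-5
F(P) = -9
K(J, b) = -9
(K(-91, 85) - 10355) + (V - D(4, 32)) = (-9 - 10355) + (1/15118 - 1*35) = -10364 + (1/15118 - 35) = -10364 - 529129/15118 = -157212081/15118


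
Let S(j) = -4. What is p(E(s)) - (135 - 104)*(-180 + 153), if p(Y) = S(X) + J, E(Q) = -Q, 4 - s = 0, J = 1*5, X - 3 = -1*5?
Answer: 838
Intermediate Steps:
X = -2 (X = 3 - 1*5 = 3 - 5 = -2)
J = 5
s = 4 (s = 4 - 1*0 = 4 + 0 = 4)
p(Y) = 1 (p(Y) = -4 + 5 = 1)
p(E(s)) - (135 - 104)*(-180 + 153) = 1 - (135 - 104)*(-180 + 153) = 1 - 31*(-27) = 1 - 1*(-837) = 1 + 837 = 838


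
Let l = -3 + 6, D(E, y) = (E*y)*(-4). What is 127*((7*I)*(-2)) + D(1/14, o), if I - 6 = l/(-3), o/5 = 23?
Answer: -62460/7 ≈ -8922.9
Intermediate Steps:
o = 115 (o = 5*23 = 115)
D(E, y) = -4*E*y
l = 3
I = 5 (I = 6 + 3/(-3) = 6 + 3*(-⅓) = 6 - 1 = 5)
127*((7*I)*(-2)) + D(1/14, o) = 127*((7*5)*(-2)) - 4*115/14 = 127*(35*(-2)) - 4*1/14*115 = 127*(-70) - 230/7 = -8890 - 230/7 = -62460/7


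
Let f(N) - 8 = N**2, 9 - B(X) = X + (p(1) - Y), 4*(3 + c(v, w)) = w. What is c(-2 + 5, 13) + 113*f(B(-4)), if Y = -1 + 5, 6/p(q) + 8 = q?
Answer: 7239733/196 ≈ 36937.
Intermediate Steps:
p(q) = 6/(-8 + q)
Y = 4
c(v, w) = -3 + w/4
B(X) = 97/7 - X (B(X) = 9 - (X + (6/(-8 + 1) - 1*4)) = 9 - (X + (6/(-7) - 4)) = 9 - (X + (6*(-1/7) - 4)) = 9 - (X + (-6/7 - 4)) = 9 - (X - 34/7) = 9 - (-34/7 + X) = 9 + (34/7 - X) = 97/7 - X)
f(N) = 8 + N**2
c(-2 + 5, 13) + 113*f(B(-4)) = (-3 + (1/4)*13) + 113*(8 + (97/7 - 1*(-4))**2) = (-3 + 13/4) + 113*(8 + (97/7 + 4)**2) = 1/4 + 113*(8 + (125/7)**2) = 1/4 + 113*(8 + 15625/49) = 1/4 + 113*(16017/49) = 1/4 + 1809921/49 = 7239733/196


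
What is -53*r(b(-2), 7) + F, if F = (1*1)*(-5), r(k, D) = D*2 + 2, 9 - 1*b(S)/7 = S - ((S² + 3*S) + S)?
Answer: -853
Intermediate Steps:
b(S) = 63 + 7*S² + 21*S (b(S) = 63 - 7*(S - ((S² + 3*S) + S)) = 63 - 7*(S - (S² + 4*S)) = 63 - 7*(S + (-S² - 4*S)) = 63 - 7*(-S² - 3*S) = 63 + (7*S² + 21*S) = 63 + 7*S² + 21*S)
r(k, D) = 2 + 2*D (r(k, D) = 2*D + 2 = 2 + 2*D)
F = -5 (F = 1*(-5) = -5)
-53*r(b(-2), 7) + F = -53*(2 + 2*7) - 5 = -53*(2 + 14) - 5 = -53*16 - 5 = -848 - 5 = -853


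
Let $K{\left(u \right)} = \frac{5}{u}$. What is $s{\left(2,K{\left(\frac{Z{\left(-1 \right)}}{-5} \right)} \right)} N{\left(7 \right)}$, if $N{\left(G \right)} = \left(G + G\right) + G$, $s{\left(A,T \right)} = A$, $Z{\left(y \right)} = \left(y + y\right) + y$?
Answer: $42$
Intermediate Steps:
$Z{\left(y \right)} = 3 y$ ($Z{\left(y \right)} = 2 y + y = 3 y$)
$N{\left(G \right)} = 3 G$ ($N{\left(G \right)} = 2 G + G = 3 G$)
$s{\left(2,K{\left(\frac{Z{\left(-1 \right)}}{-5} \right)} \right)} N{\left(7 \right)} = 2 \cdot 3 \cdot 7 = 2 \cdot 21 = 42$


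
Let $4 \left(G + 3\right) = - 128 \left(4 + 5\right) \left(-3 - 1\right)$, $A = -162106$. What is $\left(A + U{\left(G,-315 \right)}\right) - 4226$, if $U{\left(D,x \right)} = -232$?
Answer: $-166564$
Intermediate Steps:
$G = 1149$ ($G = -3 + \frac{\left(-128\right) \left(4 + 5\right) \left(-3 - 1\right)}{4} = -3 + \frac{\left(-128\right) 9 \left(-4\right)}{4} = -3 + \frac{\left(-128\right) \left(-36\right)}{4} = -3 + \frac{1}{4} \cdot 4608 = -3 + 1152 = 1149$)
$\left(A + U{\left(G,-315 \right)}\right) - 4226 = \left(-162106 - 232\right) - 4226 = -162338 - 4226 = -166564$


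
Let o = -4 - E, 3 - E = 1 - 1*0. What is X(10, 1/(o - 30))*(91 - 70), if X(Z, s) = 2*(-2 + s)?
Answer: -511/6 ≈ -85.167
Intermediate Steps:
E = 2 (E = 3 - (1 - 1*0) = 3 - (1 + 0) = 3 - 1*1 = 3 - 1 = 2)
o = -6 (o = -4 - 1*2 = -4 - 2 = -6)
X(Z, s) = -4 + 2*s
X(10, 1/(o - 30))*(91 - 70) = (-4 + 2/(-6 - 30))*(91 - 70) = (-4 + 2/(-36))*21 = (-4 + 2*(-1/36))*21 = (-4 - 1/18)*21 = -73/18*21 = -511/6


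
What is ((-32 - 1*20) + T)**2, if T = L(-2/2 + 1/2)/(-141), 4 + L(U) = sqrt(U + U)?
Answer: (7328 + I)**2/19881 ≈ 2701.1 + 0.73719*I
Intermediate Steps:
L(U) = -4 + sqrt(2)*sqrt(U) (L(U) = -4 + sqrt(U + U) = -4 + sqrt(2*U) = -4 + sqrt(2)*sqrt(U))
T = 4/141 - I/141 (T = (-4 + sqrt(2)*sqrt(-2/2 + 1/2))/(-141) = (-4 + sqrt(2)*sqrt(-2*1/2 + 1*(1/2)))*(-1/141) = (-4 + sqrt(2)*sqrt(-1 + 1/2))*(-1/141) = (-4 + sqrt(2)*sqrt(-1/2))*(-1/141) = (-4 + sqrt(2)*(I*sqrt(2)/2))*(-1/141) = (-4 + I)*(-1/141) = 4/141 - I/141 ≈ 0.028369 - 0.0070922*I)
((-32 - 1*20) + T)**2 = ((-32 - 1*20) + (4/141 - I/141))**2 = ((-32 - 20) + (4/141 - I/141))**2 = (-52 + (4/141 - I/141))**2 = (-7328/141 - I/141)**2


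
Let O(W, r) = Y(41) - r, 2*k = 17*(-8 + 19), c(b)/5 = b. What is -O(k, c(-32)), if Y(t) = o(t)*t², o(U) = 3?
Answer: -5203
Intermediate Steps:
c(b) = 5*b
Y(t) = 3*t²
k = 187/2 (k = (17*(-8 + 19))/2 = (17*11)/2 = (½)*187 = 187/2 ≈ 93.500)
O(W, r) = 5043 - r (O(W, r) = 3*41² - r = 3*1681 - r = 5043 - r)
-O(k, c(-32)) = -(5043 - 5*(-32)) = -(5043 - 1*(-160)) = -(5043 + 160) = -1*5203 = -5203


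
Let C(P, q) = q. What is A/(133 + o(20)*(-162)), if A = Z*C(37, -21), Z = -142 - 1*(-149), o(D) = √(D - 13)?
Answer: 2793/23717 + 3402*√7/23717 ≈ 0.49727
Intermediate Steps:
o(D) = √(-13 + D)
Z = 7 (Z = -142 + 149 = 7)
A = -147 (A = 7*(-21) = -147)
A/(133 + o(20)*(-162)) = -147/(133 + √(-13 + 20)*(-162)) = -147/(133 + √7*(-162)) = -147/(133 - 162*√7)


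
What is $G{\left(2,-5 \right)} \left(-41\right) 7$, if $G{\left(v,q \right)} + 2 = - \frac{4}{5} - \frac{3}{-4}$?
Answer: $\frac{11767}{20} \approx 588.35$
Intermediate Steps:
$G{\left(v,q \right)} = - \frac{41}{20}$ ($G{\left(v,q \right)} = -2 - \left(- \frac{3}{4} + \frac{4}{5}\right) = -2 - \frac{1}{20} = - \frac{41}{20}$)
$G{\left(2,-5 \right)} \left(-41\right) 7 = \left(- \frac{41}{20}\right) \left(-41\right) 7 = \frac{1681}{20} \cdot 7 = \frac{11767}{20}$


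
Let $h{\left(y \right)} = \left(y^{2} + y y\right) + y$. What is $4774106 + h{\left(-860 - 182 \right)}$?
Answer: $6944592$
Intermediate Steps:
$h{\left(y \right)} = y + 2 y^{2}$ ($h{\left(y \right)} = \left(y^{2} + y^{2}\right) + y = 2 y^{2} + y = y + 2 y^{2}$)
$4774106 + h{\left(-860 - 182 \right)} = 4774106 + \left(-860 - 182\right) \left(1 + 2 \left(-860 - 182\right)\right) = 4774106 - 1042 \left(1 + 2 \left(-1042\right)\right) = 4774106 - 1042 \left(1 - 2084\right) = 4774106 - -2170486 = 4774106 + 2170486 = 6944592$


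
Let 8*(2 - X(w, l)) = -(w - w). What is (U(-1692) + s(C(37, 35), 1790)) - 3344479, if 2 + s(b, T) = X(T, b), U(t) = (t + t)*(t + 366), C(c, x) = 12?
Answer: 1142705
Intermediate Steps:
U(t) = 2*t*(366 + t) (U(t) = (2*t)*(366 + t) = 2*t*(366 + t))
X(w, l) = 2 (X(w, l) = 2 - (-1)*(w - w)/8 = 2 - (-1)*0/8 = 2 - 1/8*0 = 2 + 0 = 2)
s(b, T) = 0 (s(b, T) = -2 + 2 = 0)
(U(-1692) + s(C(37, 35), 1790)) - 3344479 = (2*(-1692)*(366 - 1692) + 0) - 3344479 = (2*(-1692)*(-1326) + 0) - 3344479 = (4487184 + 0) - 3344479 = 4487184 - 3344479 = 1142705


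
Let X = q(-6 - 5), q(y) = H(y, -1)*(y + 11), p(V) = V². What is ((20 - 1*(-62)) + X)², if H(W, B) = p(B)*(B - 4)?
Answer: 6724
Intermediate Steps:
H(W, B) = B²*(-4 + B) (H(W, B) = B²*(B - 4) = B²*(-4 + B))
q(y) = -55 - 5*y (q(y) = ((-1)²*(-4 - 1))*(y + 11) = (1*(-5))*(11 + y) = -5*(11 + y) = -55 - 5*y)
X = 0 (X = -55 - 5*(-6 - 5) = -55 - 5*(-11) = -55 + 55 = 0)
((20 - 1*(-62)) + X)² = ((20 - 1*(-62)) + 0)² = ((20 + 62) + 0)² = (82 + 0)² = 82² = 6724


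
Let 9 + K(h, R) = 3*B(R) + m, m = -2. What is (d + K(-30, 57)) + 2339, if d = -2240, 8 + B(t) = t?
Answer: 235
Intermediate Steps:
B(t) = -8 + t
K(h, R) = -35 + 3*R (K(h, R) = -9 + (3*(-8 + R) - 2) = -9 + ((-24 + 3*R) - 2) = -9 + (-26 + 3*R) = -35 + 3*R)
(d + K(-30, 57)) + 2339 = (-2240 + (-35 + 3*57)) + 2339 = (-2240 + (-35 + 171)) + 2339 = (-2240 + 136) + 2339 = -2104 + 2339 = 235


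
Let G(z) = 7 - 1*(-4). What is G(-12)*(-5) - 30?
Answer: -85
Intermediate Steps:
G(z) = 11 (G(z) = 7 + 4 = 11)
G(-12)*(-5) - 30 = 11*(-5) - 30 = -55 - 30 = -85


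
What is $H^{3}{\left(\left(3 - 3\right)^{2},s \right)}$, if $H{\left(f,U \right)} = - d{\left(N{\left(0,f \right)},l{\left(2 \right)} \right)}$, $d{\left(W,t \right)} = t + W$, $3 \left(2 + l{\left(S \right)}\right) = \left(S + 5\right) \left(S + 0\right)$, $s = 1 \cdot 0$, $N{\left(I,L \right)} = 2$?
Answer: $- \frac{2744}{27} \approx -101.63$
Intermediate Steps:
$s = 0$
$l{\left(S \right)} = -2 + \frac{S \left(5 + S\right)}{3}$ ($l{\left(S \right)} = -2 + \frac{\left(S + 5\right) \left(S + 0\right)}{3} = -2 + \frac{\left(5 + S\right) S}{3} = -2 + \frac{S \left(5 + S\right)}{3}$)
$d{\left(W,t \right)} = W + t$
$H{\left(f,U \right)} = - \frac{14}{3}$ ($H{\left(f,U \right)} = - (2 + \left(-2 + \frac{2^{2}}{3} + \frac{5}{3} \cdot 2\right)) = - (2 + \left(-2 + \frac{1}{3} \cdot 4 + \frac{10}{3}\right)) = - (2 + \left(-2 + \frac{4}{3} + \frac{10}{3}\right)) = - (2 + \frac{8}{3}) = \left(-1\right) \frac{14}{3} = - \frac{14}{3}$)
$H^{3}{\left(\left(3 - 3\right)^{2},s \right)} = \left(- \frac{14}{3}\right)^{3} = - \frac{2744}{27}$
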